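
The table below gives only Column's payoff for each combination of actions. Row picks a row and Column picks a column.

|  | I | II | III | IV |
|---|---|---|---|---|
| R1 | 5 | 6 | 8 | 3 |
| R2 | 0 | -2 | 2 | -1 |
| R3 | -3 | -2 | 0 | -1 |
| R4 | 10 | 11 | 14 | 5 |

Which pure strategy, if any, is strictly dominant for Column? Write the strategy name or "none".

III vs I: R1: 8>5, R2: 2>0, R3: 0>-3, R4: 14>10.
III vs II: R1: 8>6, R2: 2>-2, R3: 0>-2, R4: 14>11.
III vs IV: R1: 8>3, R2: 2>-1, R3: 0>-1, R4: 14>5.
III strictly beats every other strategy against every opponent action, so it is strictly dominant.

III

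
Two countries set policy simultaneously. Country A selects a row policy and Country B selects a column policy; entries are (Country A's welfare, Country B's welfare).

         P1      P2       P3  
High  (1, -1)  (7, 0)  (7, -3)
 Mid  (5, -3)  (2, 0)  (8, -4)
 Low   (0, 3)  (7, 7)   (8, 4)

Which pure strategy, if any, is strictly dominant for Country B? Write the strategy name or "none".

P2

P2 vs P1: High: 0>-1, Mid: 0>-3, Low: 7>3.
P2 vs P3: High: 0>-3, Mid: 0>-4, Low: 7>4.
P2 strictly beats every other strategy against every opponent action, so it is strictly dominant.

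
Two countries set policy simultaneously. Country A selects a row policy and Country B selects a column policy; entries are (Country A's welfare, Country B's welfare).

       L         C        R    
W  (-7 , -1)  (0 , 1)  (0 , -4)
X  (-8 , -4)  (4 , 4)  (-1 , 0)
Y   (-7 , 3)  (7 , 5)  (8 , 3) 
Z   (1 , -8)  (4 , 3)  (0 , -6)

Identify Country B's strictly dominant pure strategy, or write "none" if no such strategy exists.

C vs L: W: 1>-1, X: 4>-4, Y: 5>3, Z: 3>-8.
C vs R: W: 1>-4, X: 4>0, Y: 5>3, Z: 3>-6.
C strictly beats every other strategy against every opponent action, so it is strictly dominant.

C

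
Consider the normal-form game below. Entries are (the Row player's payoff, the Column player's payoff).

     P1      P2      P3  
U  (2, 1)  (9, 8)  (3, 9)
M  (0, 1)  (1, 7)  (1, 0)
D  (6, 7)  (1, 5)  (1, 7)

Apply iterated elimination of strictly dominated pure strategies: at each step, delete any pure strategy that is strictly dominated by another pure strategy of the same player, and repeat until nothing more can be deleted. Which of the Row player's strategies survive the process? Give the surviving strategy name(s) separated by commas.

The Row player's strategy M is strictly dominated by U (P1: 2>0, P2: 9>1, P3: 3>1) and is removed.
For the Column player, P3 strictly dominates P2 on the remaining rows (U: 9>8, D: 7>5); eliminate P2.
Among the remaining strategies, none is strictly dominated by another pure strategy of the same player, so the elimination stops.
Surviving strategies — the Row player: {U, D}; the Column player: {P1, P3}.

U, D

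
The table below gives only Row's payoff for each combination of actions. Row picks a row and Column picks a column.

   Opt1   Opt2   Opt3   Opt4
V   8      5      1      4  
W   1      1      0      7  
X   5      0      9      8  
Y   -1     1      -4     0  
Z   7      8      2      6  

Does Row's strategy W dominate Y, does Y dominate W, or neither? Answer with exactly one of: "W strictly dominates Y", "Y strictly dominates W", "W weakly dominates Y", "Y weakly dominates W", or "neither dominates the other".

W weakly dominates Y

Compare W to Y across each choice by Column: Opt1: 1>-1, Opt2: 1=1, Opt3: 0>-4, Opt4: 7>0.
W is at least as good everywhere and strictly better somewhere (tied only at Opt2), so W weakly but not strictly dominates Y.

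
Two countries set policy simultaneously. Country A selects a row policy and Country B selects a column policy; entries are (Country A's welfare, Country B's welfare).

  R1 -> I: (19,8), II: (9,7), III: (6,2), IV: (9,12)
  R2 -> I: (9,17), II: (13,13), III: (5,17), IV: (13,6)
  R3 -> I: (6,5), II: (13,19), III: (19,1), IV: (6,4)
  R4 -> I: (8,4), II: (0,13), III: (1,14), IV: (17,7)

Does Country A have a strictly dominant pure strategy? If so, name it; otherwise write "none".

none

R1 fails to dominate R2 at II (9<13).
R2 fails to dominate R1 at I (9<19).
R3 fails to dominate R1 at I (6<19).
R4 fails to dominate R1 at I (8<19).
No single strategy dominates all the others.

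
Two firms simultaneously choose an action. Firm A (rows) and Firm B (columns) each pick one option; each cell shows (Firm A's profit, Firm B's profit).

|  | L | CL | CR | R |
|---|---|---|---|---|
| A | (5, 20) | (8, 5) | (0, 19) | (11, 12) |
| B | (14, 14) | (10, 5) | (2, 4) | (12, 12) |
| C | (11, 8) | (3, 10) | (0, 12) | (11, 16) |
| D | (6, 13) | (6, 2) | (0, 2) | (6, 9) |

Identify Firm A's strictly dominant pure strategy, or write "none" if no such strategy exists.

B vs A: L: 14>5, CL: 10>8, CR: 2>0, R: 12>11.
B vs C: L: 14>11, CL: 10>3, CR: 2>0, R: 12>11.
B vs D: L: 14>6, CL: 10>6, CR: 2>0, R: 12>6.
B strictly beats every other strategy against every opponent action, so it is strictly dominant.

B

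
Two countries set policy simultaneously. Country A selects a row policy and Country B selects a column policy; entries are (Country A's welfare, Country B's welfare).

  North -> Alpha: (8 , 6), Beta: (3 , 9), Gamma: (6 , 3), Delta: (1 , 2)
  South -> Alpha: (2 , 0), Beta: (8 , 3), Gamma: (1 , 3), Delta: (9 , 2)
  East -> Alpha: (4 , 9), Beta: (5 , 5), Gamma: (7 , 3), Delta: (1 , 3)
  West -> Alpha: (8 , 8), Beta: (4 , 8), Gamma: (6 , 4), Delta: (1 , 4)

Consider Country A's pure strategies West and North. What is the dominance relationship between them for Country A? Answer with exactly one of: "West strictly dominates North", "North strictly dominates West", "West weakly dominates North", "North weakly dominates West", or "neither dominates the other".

West weakly dominates North

Compare West to North across every action of Country B: Alpha: 8=8, Beta: 4>3, Gamma: 6=6, Delta: 1=1.
West is at least as good everywhere and strictly better somewhere (tied only at Alpha, Gamma, Delta), so West weakly but not strictly dominates North.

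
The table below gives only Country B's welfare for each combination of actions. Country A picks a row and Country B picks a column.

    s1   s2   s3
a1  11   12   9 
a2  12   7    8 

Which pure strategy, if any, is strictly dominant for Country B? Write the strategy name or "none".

s1 fails to dominate s2 at a1 (11<12).
s2 fails to dominate s1 at a2 (7<12).
s3 fails to dominate s1 at a1 (9<11).
No single strategy dominates all the others.

none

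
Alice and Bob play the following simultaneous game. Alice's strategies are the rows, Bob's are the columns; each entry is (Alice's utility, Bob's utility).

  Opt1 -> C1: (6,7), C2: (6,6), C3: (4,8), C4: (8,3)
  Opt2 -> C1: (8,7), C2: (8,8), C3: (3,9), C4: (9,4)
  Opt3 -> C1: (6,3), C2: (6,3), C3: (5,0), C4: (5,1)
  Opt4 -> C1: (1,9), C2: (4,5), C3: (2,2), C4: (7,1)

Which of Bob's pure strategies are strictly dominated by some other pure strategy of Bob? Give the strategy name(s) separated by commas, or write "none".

C1: no other strategy beats it everywhere (C2 at Opt1 (7>6); C3 at Opt3 (3>0); C4 at Opt1 (7>3)).
C2 is not dominated — it holds its own against C1 at Opt2 (8>7); C3 at Opt3 (3>0); C4 at Opt1 (6>3).
C3 is not dominated — it holds its own against C1 at Opt1 (8>7); C2 at Opt1 (8>6); C4 at Opt1 (8>3).
C4 is strictly dominated by C1 (Opt1: 7>3, Opt2: 7>4, Opt3: 3>1, Opt4: 9>1).

C4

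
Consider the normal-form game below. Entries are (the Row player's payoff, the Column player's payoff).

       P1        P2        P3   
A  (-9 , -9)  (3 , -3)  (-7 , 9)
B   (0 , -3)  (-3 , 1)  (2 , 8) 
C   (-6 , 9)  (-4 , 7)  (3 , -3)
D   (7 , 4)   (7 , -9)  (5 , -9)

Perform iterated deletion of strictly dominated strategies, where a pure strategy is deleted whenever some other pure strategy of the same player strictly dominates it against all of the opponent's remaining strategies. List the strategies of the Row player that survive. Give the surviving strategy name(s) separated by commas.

D

For the Row player, D strictly dominates A on the remaining columns (P1: 7>-9, P2: 7>3, P3: 5>-7); eliminate A.
The Row player's strategy B is strictly dominated by D (P1: 7>0, P2: 7>-3, P3: 5>2) and is removed.
The Row player's strategy C is strictly dominated by D (P1: 7>-6, P2: 7>-4, P3: 5>3) and is removed.
For the Column player, P1 strictly dominates P2 on the remaining rows (D: 4>-9); eliminate P2.
Column P3 is eliminated: P1 beats it against every remaining row (D: 4>-9).
Among the remaining strategies, none is strictly dominated by another pure strategy of the same player, so the elimination stops.
Surviving strategies — the Row player: {D}; the Column player: {P1}.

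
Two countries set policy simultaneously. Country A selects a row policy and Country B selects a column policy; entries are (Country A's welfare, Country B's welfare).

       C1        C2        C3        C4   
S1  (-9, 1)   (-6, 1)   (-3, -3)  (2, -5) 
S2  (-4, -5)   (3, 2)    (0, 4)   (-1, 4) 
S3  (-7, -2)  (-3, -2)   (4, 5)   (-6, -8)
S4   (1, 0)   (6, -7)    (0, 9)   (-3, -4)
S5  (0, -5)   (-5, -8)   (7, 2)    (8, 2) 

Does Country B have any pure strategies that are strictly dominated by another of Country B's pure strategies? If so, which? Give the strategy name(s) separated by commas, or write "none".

none

C1: no other strategy beats it everywhere (C2 at S1 (1=1); C3 at S1 (1>-3); C4 at S1 (1>-5)).
C2 is not dominated — it holds its own against C1 at S1 (1=1); C3 at S1 (1>-3); C4 at S1 (1>-5).
C3 is not dominated — it holds its own against C1 at S2 (4>-5); C2 at S2 (4>2); C4 at S1 (-3>-5).
C4 is not dominated — it holds its own against C1 at S2 (4>-5); C2 at S2 (4>2); C3 at S2 (4=4).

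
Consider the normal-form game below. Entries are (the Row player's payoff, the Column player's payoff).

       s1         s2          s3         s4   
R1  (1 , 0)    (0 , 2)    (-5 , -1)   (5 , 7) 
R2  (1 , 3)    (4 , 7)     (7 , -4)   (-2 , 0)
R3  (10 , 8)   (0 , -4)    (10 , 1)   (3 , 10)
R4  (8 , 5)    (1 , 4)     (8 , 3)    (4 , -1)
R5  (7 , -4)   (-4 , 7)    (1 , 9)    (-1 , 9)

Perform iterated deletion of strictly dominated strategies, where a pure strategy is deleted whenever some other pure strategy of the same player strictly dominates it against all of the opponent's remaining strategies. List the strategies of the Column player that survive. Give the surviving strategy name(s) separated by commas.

Row R5 is eliminated: R3 beats it against every remaining column (s1: 10>7, s2: 0>-4, s3: 10>1, s4: 3>-1).
The Column player's strategy s3 is strictly dominated by s1 (R1: 0>-1, R2: 3>-4, R3: 8>1, R4: 5>3) and is removed.
Among the remaining strategies, none is strictly dominated by another pure strategy of the same player, so the elimination stops.
Surviving strategies — the Row player: {R1, R2, R3, R4}; the Column player: {s1, s2, s4}.

s1, s2, s4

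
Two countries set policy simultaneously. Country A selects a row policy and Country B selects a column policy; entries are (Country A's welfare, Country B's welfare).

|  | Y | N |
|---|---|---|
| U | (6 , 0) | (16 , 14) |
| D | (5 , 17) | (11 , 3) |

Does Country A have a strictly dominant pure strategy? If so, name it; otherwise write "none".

U vs D: Y: 6>5, N: 16>11.
U strictly beats every other strategy against every opponent action, so it is strictly dominant.

U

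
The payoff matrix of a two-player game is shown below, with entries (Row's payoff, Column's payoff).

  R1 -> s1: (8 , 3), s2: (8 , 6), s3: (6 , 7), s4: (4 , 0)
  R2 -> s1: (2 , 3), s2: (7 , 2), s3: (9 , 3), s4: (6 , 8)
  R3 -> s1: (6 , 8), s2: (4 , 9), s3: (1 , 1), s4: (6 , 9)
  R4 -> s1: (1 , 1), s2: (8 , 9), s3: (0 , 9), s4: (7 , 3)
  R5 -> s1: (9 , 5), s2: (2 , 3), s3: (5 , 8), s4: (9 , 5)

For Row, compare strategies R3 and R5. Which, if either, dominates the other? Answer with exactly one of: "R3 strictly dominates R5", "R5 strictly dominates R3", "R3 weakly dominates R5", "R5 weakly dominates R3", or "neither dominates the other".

Compare R3 to R5 across each choice by Column: s1: 6<9, s2: 4>2, s3: 1<5, s4: 6<9.
R3 does better at s2 but worse at s1, s3, s4; neither strategy dominates the other.

neither dominates the other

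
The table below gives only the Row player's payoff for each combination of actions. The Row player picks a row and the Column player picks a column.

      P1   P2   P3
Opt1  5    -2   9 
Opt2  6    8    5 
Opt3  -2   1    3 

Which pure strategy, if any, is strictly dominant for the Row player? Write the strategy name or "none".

none

Opt1 fails to dominate Opt2 at P1 (5<6).
Opt2 fails to dominate Opt1 at P3 (5<9).
Opt3 fails to dominate Opt1 at P1 (-2<5).
No single strategy dominates all the others.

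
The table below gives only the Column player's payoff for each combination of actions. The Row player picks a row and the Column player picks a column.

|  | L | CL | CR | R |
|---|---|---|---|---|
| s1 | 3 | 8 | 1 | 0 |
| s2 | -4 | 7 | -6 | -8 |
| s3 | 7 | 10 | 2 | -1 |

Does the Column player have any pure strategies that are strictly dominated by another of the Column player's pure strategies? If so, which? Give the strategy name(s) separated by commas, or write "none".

L is strictly dominated by CL (s1: 8>3, s2: 7>-4, s3: 10>7).
CL: no other strategy beats it everywhere (L at s1 (8>3); CR at s1 (8>1); R at s1 (8>0)).
L strictly dominates CR — s1: 3>1, s2: -4>-6, s3: 7>2.
L strictly dominates R — s1: 3>0, s2: -4>-8, s3: 7>-1.

L, CR, R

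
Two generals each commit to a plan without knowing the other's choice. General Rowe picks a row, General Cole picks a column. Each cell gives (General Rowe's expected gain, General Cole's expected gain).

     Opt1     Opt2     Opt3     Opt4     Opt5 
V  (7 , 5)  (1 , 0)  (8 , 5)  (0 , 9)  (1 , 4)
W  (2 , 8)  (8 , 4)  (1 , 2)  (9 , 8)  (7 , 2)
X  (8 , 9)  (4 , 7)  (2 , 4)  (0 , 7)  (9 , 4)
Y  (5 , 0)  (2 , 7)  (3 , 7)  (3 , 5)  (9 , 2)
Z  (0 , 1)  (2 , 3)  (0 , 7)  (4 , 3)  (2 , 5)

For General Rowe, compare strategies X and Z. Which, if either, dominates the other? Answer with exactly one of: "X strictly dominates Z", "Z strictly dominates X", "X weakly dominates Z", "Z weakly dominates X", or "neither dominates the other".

X's payoffs vs Z's, by General Cole's action — Opt1: 8>0, Opt2: 4>2, Opt3: 2>0, Opt4: 0<4, Opt5: 9>2.
X does better at Opt1, Opt2, Opt3, Opt5 but worse at Opt4; neither strategy dominates the other.

neither dominates the other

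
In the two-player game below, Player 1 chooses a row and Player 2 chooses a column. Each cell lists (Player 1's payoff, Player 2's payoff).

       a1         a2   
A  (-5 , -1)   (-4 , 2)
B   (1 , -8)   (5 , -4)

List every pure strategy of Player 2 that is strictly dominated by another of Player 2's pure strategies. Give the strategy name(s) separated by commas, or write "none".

a1: dominated, since a2 does at least as well everywhere (A: 2>-1, B: -4>-8).
a2 is not dominated — it holds its own against a1 at A (2>-1).

a1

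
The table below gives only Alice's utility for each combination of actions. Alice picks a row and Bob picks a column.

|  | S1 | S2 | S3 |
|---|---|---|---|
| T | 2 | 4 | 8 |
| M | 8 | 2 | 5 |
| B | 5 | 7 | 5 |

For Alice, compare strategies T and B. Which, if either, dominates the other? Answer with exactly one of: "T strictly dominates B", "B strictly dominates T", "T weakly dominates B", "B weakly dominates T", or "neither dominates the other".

T's payoffs vs B's, by Bob's action — S1: 2<5, S2: 4<7, S3: 8>5.
T does better at S3 but worse at S1, S2; neither strategy dominates the other.

neither dominates the other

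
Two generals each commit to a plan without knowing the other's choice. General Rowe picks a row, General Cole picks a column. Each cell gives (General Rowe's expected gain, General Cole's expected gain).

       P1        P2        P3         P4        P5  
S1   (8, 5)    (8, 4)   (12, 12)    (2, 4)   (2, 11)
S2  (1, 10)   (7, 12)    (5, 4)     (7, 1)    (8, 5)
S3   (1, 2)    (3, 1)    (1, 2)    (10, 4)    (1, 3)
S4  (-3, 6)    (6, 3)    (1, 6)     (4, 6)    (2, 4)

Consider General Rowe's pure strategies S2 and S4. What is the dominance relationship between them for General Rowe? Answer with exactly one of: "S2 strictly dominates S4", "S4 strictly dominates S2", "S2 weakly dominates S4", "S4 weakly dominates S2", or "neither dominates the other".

S2's payoffs vs S4's, by General Cole's action — P1: 1>-3, P2: 7>6, P3: 5>1, P4: 7>4, P5: 8>2.
S2 gives a strictly higher payoff against each opponent action, so S2 strictly dominates S4.

S2 strictly dominates S4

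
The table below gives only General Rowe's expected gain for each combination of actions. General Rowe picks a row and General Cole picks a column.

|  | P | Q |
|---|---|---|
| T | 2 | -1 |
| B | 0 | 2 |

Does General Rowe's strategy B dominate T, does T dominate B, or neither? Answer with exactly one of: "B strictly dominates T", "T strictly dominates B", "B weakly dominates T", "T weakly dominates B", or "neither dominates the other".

neither dominates the other

Compare B to T across every action of General Cole: P: 0<2, Q: 2>-1.
B does better at Q but worse at P; neither strategy dominates the other.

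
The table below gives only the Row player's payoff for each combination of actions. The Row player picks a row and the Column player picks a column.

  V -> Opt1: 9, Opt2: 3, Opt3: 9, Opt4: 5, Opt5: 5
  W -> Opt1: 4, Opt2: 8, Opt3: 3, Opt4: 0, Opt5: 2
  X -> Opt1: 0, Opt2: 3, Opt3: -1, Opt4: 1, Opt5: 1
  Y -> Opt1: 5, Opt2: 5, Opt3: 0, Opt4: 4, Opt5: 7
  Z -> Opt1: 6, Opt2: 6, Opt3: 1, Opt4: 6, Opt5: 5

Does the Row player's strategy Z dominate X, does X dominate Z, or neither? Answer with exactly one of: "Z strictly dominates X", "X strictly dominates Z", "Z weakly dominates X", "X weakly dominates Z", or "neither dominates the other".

Z strictly dominates X

Compare Z to X across each opponent action: Opt1: 6>0, Opt2: 6>3, Opt3: 1>-1, Opt4: 6>1, Opt5: 5>1.
Z gives a strictly higher payoff against each opponent action, so Z strictly dominates X.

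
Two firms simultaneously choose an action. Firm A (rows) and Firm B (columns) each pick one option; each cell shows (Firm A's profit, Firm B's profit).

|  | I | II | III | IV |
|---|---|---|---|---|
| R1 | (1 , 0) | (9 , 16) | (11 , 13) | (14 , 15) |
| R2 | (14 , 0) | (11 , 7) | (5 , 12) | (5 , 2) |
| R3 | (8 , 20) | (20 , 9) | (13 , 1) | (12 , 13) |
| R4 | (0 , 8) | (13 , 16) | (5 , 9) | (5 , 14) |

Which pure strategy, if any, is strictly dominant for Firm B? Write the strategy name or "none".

none

I fails to dominate II at R1 (0<16).
II fails to dominate I at R3 (9<20).
III fails to dominate I at R3 (1<20).
IV fails to dominate I at R3 (13<20).
No single strategy dominates all the others.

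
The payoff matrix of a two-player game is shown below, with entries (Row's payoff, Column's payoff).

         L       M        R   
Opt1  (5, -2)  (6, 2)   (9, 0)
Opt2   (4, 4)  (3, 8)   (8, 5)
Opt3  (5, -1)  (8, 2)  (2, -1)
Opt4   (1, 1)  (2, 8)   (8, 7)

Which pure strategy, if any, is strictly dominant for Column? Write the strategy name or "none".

M vs L: Opt1: 2>-2, Opt2: 8>4, Opt3: 2>-1, Opt4: 8>1.
M vs R: Opt1: 2>0, Opt2: 8>5, Opt3: 2>-1, Opt4: 8>7.
M strictly beats every other strategy against every opponent action, so it is strictly dominant.

M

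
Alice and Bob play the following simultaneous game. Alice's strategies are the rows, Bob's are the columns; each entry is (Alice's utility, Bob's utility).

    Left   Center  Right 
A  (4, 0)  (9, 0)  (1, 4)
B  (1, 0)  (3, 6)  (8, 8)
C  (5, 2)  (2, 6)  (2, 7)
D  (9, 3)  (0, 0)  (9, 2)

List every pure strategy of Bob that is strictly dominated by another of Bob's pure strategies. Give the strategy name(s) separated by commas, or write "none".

Center

Nothing dominates Left: Center at A (0=0); Right at D (3>2).
Center is strictly dominated by Right (A: 4>0, B: 8>6, C: 7>6, D: 2>0).
Nothing dominates Right: Left at A (4>0); Center at A (4>0).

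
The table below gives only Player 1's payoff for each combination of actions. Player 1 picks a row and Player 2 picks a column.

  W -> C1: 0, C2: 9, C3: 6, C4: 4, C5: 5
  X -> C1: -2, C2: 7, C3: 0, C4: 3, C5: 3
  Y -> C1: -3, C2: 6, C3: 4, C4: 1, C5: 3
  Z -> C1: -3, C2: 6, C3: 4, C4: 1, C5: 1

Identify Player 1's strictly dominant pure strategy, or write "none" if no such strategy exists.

W vs X: C1: 0>-2, C2: 9>7, C3: 6>0, C4: 4>3, C5: 5>3.
W vs Y: C1: 0>-3, C2: 9>6, C3: 6>4, C4: 4>1, C5: 5>3.
W vs Z: C1: 0>-3, C2: 9>6, C3: 6>4, C4: 4>1, C5: 5>1.
W strictly beats every other strategy against every opponent action, so it is strictly dominant.

W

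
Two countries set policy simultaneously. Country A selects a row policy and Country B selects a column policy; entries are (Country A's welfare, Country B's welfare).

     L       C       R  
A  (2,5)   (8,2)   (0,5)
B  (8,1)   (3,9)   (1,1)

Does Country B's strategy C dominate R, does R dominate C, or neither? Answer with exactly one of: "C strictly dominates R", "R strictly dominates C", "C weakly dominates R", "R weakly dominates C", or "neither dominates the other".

neither dominates the other

Compare C to R across each choice by Country A: A: 2<5, B: 9>1.
C does better at B but worse at A; neither strategy dominates the other.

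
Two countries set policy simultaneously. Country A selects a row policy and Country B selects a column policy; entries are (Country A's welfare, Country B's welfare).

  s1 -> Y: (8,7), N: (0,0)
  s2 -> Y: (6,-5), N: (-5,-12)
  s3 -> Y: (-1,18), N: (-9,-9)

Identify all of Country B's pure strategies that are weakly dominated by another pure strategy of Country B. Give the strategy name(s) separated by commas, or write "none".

N

Y is not dominated — it holds its own against N at s1 (7>0).
N: dominated, since Y does at least as well everywhere (s1: 7>0, s2: -5>-12, s3: 18>-9).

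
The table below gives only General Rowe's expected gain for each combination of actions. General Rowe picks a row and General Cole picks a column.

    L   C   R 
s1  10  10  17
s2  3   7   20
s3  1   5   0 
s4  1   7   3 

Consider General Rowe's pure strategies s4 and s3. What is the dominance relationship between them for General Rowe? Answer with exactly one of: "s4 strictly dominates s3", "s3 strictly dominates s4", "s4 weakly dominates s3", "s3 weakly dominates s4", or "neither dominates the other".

Compare s4 to s3 across each choice by General Cole: L: 1=1, C: 7>5, R: 3>0.
s4 is at least as good everywhere and strictly better somewhere (tied only at L), so s4 weakly but not strictly dominates s3.

s4 weakly dominates s3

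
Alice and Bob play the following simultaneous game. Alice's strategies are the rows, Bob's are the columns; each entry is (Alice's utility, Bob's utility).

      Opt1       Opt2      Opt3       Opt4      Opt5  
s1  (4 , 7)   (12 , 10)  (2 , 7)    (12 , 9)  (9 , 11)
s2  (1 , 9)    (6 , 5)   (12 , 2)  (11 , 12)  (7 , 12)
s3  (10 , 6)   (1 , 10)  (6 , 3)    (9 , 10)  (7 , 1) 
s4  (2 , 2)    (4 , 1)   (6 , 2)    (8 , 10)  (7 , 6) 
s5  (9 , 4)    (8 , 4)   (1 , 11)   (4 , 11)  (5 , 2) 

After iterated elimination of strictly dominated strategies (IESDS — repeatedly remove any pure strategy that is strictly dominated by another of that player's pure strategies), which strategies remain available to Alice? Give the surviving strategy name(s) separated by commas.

Bob's strategy Opt1 is strictly dominated by Opt4 (s1: 9>7, s2: 12>9, s3: 10>6, s4: 10>2, s5: 11>4) and is removed.
For Alice, s1 strictly dominates s5 on the remaining columns (Opt2: 12>8, Opt3: 2>1, Opt4: 12>4, Opt5: 9>5); eliminate s5.
Column Opt3 is eliminated: Opt4 beats it against every remaining row (s1: 9>7, s2: 12>2, s3: 10>3, s4: 10>2).
Alice's strategy s2 is strictly dominated by s1 (Opt2: 12>6, Opt4: 12>11, Opt5: 9>7) and is removed.
Row s3 is eliminated: s1 beats it against every remaining column (Opt2: 12>1, Opt4: 12>9, Opt5: 9>7).
Alice's strategy s4 is strictly dominated by s1 (Opt2: 12>4, Opt4: 12>8, Opt5: 9>7) and is removed.
Column Opt2 is eliminated: Opt5 beats it against every remaining row (s1: 11>10).
For Bob, Opt5 strictly dominates Opt4 on the remaining rows (s1: 11>9); eliminate Opt4.
Among the remaining strategies, none is strictly dominated by another pure strategy of the same player, so the elimination stops.
Surviving strategies — Alice: {s1}; Bob: {Opt5}.

s1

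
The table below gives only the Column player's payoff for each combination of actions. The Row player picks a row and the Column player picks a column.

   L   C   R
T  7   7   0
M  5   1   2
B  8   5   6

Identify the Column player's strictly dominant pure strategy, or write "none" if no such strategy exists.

L fails to dominate C at T (7=7).
C fails to dominate L at T (7=7).
R fails to dominate L at T (0<7).
No single strategy dominates all the others.

none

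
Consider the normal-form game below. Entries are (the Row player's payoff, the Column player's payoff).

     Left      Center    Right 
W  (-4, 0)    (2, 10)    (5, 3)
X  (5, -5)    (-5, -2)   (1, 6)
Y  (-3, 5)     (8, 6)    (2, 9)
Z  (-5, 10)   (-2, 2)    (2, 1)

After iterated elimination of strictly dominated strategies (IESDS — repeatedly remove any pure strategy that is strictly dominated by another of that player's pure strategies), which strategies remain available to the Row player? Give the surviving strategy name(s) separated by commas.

The Row player's strategy Z is strictly dominated by W (Left: -4>-5, Center: 2>-2, Right: 5>2) and is removed.
Column Left is eliminated: Center beats it against every remaining row (W: 10>0, X: -2>-5, Y: 6>5).
The Row player's strategy X is strictly dominated by W (Center: 2>-5, Right: 5>1) and is removed.
Among the remaining strategies, none is strictly dominated by another pure strategy of the same player, so the elimination stops.
Surviving strategies — the Row player: {W, Y}; the Column player: {Center, Right}.

W, Y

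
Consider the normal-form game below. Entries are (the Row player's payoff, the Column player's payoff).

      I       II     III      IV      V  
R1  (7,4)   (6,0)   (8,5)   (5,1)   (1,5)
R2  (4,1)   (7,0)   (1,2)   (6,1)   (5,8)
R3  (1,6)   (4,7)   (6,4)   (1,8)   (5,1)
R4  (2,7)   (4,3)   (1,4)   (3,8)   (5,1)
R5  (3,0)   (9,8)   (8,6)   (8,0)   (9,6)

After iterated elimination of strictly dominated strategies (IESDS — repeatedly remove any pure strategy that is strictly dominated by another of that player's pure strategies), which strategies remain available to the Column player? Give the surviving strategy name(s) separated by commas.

Row R3 is eliminated: R5 beats it against every remaining column (I: 3>1, II: 9>4, III: 8>6, IV: 8>1, V: 9>5).
The Row player's strategy R4 is strictly dominated by R5 (I: 3>2, II: 9>4, III: 8>1, IV: 8>3, V: 9>5) and is removed.
For the Column player, III strictly dominates I on the remaining rows (R1: 5>4, R2: 2>1, R5: 6>0); eliminate I.
The Row player's strategy R2 is strictly dominated by R5 (II: 9>7, III: 8>1, IV: 8>6, V: 9>5) and is removed.
The Column player's strategy IV is strictly dominated by III (R1: 5>1, R5: 6>0) and is removed.
Among the remaining strategies, none is strictly dominated by another pure strategy of the same player, so the elimination stops.
Surviving strategies — the Row player: {R1, R5}; the Column player: {II, III, V}.

II, III, V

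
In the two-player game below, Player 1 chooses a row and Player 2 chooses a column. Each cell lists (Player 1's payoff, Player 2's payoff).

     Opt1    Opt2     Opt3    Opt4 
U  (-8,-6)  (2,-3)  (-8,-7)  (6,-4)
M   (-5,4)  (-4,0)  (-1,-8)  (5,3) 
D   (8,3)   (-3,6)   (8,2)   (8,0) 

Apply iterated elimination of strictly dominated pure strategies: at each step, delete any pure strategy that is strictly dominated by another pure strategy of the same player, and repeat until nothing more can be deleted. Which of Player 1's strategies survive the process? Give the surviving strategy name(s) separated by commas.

For Player 1, D strictly dominates M on the remaining columns (Opt1: 8>-5, Opt2: -3>-4, Opt3: 8>-1, Opt4: 8>5); eliminate M.
For Player 2, Opt2 strictly dominates Opt1 on the remaining rows (U: -3>-6, D: 6>3); eliminate Opt1.
For Player 2, Opt2 strictly dominates Opt3 on the remaining rows (U: -3>-7, D: 6>2); eliminate Opt3.
Player 2's strategy Opt4 is strictly dominated by Opt2 (U: -3>-4, D: 6>0) and is removed.
Row D is eliminated: U beats it against every remaining column (Opt2: 2>-3).
Among the remaining strategies, none is strictly dominated by another pure strategy of the same player, so the elimination stops.
Surviving strategies — Player 1: {U}; Player 2: {Opt2}.

U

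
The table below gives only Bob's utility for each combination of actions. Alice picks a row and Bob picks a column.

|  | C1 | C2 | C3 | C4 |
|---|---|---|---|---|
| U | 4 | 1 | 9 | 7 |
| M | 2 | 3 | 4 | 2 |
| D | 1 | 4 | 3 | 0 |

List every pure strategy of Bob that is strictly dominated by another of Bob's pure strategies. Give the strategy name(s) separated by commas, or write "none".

C1, C4

C3 strictly dominates C1 — U: 9>4, M: 4>2, D: 3>1.
C2: no other strategy beats it everywhere (C1 at M (3>2); C3 at D (4>3); C4 at M (3>2)).
C3: no other strategy beats it everywhere (C1 at U (9>4); C2 at U (9>1); C4 at U (9>7)).
C3 strictly dominates C4 — U: 9>7, M: 4>2, D: 3>0.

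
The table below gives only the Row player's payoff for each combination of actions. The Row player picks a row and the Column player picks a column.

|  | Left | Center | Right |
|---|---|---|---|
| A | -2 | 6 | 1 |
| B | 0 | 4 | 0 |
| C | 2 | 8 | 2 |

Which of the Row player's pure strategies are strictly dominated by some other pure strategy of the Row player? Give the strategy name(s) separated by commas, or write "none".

A, B

C strictly dominates A — Left: 2>-2, Center: 8>6, Right: 2>1.
C strictly dominates B — Left: 2>0, Center: 8>4, Right: 2>0.
C is not dominated — it holds its own against A at Left (2>-2); B at Left (2>0).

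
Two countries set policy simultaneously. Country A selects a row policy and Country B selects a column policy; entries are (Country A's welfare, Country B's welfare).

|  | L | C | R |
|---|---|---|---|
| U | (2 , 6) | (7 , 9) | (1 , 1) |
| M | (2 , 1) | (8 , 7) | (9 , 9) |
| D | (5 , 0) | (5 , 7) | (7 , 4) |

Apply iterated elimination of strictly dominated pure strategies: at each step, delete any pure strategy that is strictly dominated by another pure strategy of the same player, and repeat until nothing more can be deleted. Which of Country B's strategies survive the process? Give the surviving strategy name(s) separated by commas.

For Country B, C strictly dominates L on the remaining rows (U: 9>6, M: 7>1, D: 7>0); eliminate L.
Country A's strategy U is strictly dominated by M (C: 8>7, R: 9>1) and is removed.
Country A's strategy D is strictly dominated by M (C: 8>5, R: 9>7) and is removed.
For Country B, R strictly dominates C on the remaining rows (M: 9>7); eliminate C.
Among the remaining strategies, none is strictly dominated by another pure strategy of the same player, so the elimination stops.
Surviving strategies — Country A: {M}; Country B: {R}.

R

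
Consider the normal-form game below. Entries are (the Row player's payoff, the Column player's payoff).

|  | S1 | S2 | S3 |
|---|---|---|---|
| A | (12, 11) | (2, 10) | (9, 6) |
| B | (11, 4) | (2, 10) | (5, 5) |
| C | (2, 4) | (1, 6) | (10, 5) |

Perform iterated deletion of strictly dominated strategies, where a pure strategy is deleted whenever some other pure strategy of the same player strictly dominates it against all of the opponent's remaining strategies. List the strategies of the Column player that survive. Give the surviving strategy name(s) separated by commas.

S1, S2

Column S3 is eliminated: S2 beats it against every remaining row (A: 10>6, B: 10>5, C: 6>5).
Row C is eliminated: A beats it against every remaining column (S1: 12>2, S2: 2>1).
Among the remaining strategies, none is strictly dominated by another pure strategy of the same player, so the elimination stops.
Surviving strategies — the Row player: {A, B}; the Column player: {S1, S2}.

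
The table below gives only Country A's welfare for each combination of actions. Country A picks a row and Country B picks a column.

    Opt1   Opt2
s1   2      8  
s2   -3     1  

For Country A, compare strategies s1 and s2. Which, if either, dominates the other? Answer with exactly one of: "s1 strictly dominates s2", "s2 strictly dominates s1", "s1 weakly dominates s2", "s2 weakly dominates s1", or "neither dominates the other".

s1 strictly dominates s2

s1's payoffs vs s2's, by Country B's action — Opt1: 2>-3, Opt2: 8>1.
s1 gives a strictly higher payoff against each choice by Country B, so s1 strictly dominates s2.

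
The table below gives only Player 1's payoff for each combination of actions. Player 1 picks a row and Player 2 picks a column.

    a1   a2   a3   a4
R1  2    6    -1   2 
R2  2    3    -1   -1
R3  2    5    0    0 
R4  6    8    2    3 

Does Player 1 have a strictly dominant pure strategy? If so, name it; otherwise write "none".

R4 vs R1: a1: 6>2, a2: 8>6, a3: 2>-1, a4: 3>2.
R4 vs R2: a1: 6>2, a2: 8>3, a3: 2>-1, a4: 3>-1.
R4 vs R3: a1: 6>2, a2: 8>5, a3: 2>0, a4: 3>0.
R4 strictly beats every other strategy against every opponent action, so it is strictly dominant.

R4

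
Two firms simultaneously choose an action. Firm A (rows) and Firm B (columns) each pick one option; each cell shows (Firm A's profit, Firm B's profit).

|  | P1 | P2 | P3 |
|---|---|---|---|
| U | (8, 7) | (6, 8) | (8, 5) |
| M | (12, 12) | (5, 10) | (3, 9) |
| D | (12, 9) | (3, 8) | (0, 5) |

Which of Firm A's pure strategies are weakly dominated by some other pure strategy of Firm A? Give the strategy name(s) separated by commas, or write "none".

D

U: no other strategy beats it everywhere (M at P2 (6>5); D at P2 (6>3)).
M: no other strategy beats it everywhere (U at P1 (12>8); D at P2 (5>3)).
D: dominated, since M does at least as well everywhere (P1: 12=12, P2: 5>3, P3: 3>0).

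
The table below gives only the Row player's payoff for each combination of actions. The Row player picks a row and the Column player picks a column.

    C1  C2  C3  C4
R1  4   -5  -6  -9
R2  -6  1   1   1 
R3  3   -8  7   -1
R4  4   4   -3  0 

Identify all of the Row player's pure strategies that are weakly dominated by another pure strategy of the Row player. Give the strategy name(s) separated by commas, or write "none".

R1 is weakly dominated by R4 (C1: 4=4, C2: 4>-5, C3: -3>-6, C4: 0>-9).
Nothing dominates R2: R1 at C2 (1>-5); R3 at C2 (1>-8); R4 at C3 (1>-3).
Nothing dominates R3: R1 at C3 (7>-6); R2 at C1 (3>-6); R4 at C3 (7>-3).
Nothing dominates R4: R1 at C2 (4>-5); R2 at C1 (4>-6); R3 at C1 (4>3).

R1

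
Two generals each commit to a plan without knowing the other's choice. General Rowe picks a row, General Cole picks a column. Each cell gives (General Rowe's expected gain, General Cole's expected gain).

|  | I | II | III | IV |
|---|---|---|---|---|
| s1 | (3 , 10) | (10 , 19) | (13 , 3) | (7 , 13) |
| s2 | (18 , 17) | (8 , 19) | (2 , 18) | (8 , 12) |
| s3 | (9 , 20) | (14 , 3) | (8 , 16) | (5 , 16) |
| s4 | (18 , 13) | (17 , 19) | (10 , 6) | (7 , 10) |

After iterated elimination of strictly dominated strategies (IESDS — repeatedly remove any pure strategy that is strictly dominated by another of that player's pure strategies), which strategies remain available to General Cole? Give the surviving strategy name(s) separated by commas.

II

General Rowe's strategy s3 is strictly dominated by s4 (I: 18>9, II: 17>14, III: 10>8, IV: 7>5) and is removed.
For General Cole, II strictly dominates I on the remaining rows (s1: 19>10, s2: 19>17, s4: 19>13); eliminate I.
Column III is eliminated: II beats it against every remaining row (s1: 19>3, s2: 19>18, s4: 19>6).
For General Cole, II strictly dominates IV on the remaining rows (s1: 19>13, s2: 19>12, s4: 19>10); eliminate IV.
General Rowe's strategy s1 is strictly dominated by s4 (II: 17>10) and is removed.
Row s2 is eliminated: s4 beats it against every remaining column (II: 17>8).
Among the remaining strategies, none is strictly dominated by another pure strategy of the same player, so the elimination stops.
Surviving strategies — General Rowe: {s4}; General Cole: {II}.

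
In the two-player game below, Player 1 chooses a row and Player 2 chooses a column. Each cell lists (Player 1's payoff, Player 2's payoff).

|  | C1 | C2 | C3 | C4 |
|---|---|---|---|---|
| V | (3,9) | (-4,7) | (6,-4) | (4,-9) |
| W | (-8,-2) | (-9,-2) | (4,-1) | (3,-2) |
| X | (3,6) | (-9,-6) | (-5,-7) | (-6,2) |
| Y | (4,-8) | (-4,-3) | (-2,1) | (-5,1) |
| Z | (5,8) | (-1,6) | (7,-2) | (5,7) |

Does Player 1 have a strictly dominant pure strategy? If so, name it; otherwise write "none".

Z

Z vs V: C1: 5>3, C2: -1>-4, C3: 7>6, C4: 5>4.
Z vs W: C1: 5>-8, C2: -1>-9, C3: 7>4, C4: 5>3.
Z vs X: C1: 5>3, C2: -1>-9, C3: 7>-5, C4: 5>-6.
Z vs Y: C1: 5>4, C2: -1>-4, C3: 7>-2, C4: 5>-5.
Z strictly beats every other strategy against every opponent action, so it is strictly dominant.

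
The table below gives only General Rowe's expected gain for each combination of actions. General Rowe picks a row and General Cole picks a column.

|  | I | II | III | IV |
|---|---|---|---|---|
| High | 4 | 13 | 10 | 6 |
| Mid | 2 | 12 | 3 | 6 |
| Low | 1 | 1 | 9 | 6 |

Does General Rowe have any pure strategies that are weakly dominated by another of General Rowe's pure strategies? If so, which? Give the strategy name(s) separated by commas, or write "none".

Mid, Low

Nothing dominates High: Mid at I (4>2); Low at I (4>1).
Mid: dominated, since High does at least as well everywhere (I: 4>2, II: 13>12, III: 10>3, IV: 6=6).
High weakly dominates Low — I: 4>1, II: 13>1, III: 10>9, IV: 6=6.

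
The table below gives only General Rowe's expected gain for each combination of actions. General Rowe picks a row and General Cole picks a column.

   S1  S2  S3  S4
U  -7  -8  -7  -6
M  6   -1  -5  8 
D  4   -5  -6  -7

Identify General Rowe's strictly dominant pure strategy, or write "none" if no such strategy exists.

M

M vs U: S1: 6>-7, S2: -1>-8, S3: -5>-7, S4: 8>-6.
M vs D: S1: 6>4, S2: -1>-5, S3: -5>-6, S4: 8>-7.
M strictly beats every other strategy against every opponent action, so it is strictly dominant.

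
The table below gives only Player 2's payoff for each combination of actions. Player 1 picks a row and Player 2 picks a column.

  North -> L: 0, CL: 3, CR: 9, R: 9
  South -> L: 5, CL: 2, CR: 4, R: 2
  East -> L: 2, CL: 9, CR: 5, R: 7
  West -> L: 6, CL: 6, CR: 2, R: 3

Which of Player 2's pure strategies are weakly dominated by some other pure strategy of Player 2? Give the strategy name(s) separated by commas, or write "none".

none

Nothing dominates L: CL at South (5>2); CR at South (5>4); R at South (5>2).
Nothing dominates CL: L at North (3>0); CR at East (9>5); R at East (9>7).
CR: no other strategy beats it everywhere (L at North (9>0); CL at North (9>3); R at South (4>2)).
R: no other strategy beats it everywhere (L at North (9>0); CL at North (9>3); CR at East (7>5)).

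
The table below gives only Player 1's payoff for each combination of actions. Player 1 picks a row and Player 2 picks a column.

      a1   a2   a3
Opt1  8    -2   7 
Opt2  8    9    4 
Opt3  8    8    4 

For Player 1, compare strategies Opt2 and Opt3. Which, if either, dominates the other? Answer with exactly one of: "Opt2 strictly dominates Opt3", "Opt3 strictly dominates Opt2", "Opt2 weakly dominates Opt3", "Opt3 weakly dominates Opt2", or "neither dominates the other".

Opt2 weakly dominates Opt3

Opt2's payoffs vs Opt3's, by Player 2's action — a1: 8=8, a2: 9>8, a3: 4=4.
Opt2 is at least as good everywhere and strictly better somewhere (tied only at a1, a3), so Opt2 weakly but not strictly dominates Opt3.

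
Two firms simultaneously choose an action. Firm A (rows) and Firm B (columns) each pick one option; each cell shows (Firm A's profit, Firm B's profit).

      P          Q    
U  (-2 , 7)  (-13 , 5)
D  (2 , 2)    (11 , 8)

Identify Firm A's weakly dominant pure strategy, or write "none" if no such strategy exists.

D vs U: P: 2>-2, Q: 11>-13.
D is at least as good as every other strategy against every opponent action, so it is weakly dominant.

D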